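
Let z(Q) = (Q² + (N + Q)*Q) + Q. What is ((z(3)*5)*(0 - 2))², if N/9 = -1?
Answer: 3600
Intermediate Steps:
N = -9 (N = 9*(-1) = -9)
z(Q) = Q + Q² + Q*(-9 + Q) (z(Q) = (Q² + (-9 + Q)*Q) + Q = (Q² + Q*(-9 + Q)) + Q = Q + Q² + Q*(-9 + Q))
((z(3)*5)*(0 - 2))² = (((2*3*(-4 + 3))*5)*(0 - 2))² = (((2*3*(-1))*5)*(-2))² = (-6*5*(-2))² = (-30*(-2))² = 60² = 3600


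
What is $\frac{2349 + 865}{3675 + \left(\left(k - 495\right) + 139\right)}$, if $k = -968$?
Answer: $\frac{3214}{2351} \approx 1.3671$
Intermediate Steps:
$\frac{2349 + 865}{3675 + \left(\left(k - 495\right) + 139\right)} = \frac{2349 + 865}{3675 + \left(\left(-968 - 495\right) + 139\right)} = \frac{3214}{3675 + \left(-1463 + 139\right)} = \frac{3214}{3675 - 1324} = \frac{3214}{2351}$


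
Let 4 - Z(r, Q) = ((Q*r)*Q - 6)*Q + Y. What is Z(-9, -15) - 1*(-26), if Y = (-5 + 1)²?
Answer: -30451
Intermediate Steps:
Y = 16 (Y = (-4)² = 16)
Z(r, Q) = -12 - Q*(-6 + r*Q²) (Z(r, Q) = 4 - (((Q*r)*Q - 6)*Q + 16) = 4 - ((r*Q² - 6)*Q + 16) = 4 - ((-6 + r*Q²)*Q + 16) = 4 - (Q*(-6 + r*Q²) + 16) = 4 - (16 + Q*(-6 + r*Q²)) = 4 + (-16 - Q*(-6 + r*Q²)) = -12 - Q*(-6 + r*Q²))
Z(-9, -15) - 1*(-26) = (-12 + 6*(-15) - 1*(-9)*(-15)³) - 1*(-26) = (-12 - 90 - 1*(-9)*(-3375)) + 26 = (-12 - 90 - 30375) + 26 = -30477 + 26 = -30451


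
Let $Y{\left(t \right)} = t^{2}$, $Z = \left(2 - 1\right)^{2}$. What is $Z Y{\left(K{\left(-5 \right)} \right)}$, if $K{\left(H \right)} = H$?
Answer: $25$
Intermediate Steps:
$Z = 1$ ($Z = 1^{2} = 1$)
$Z Y{\left(K{\left(-5 \right)} \right)} = 1 \left(-5\right)^{2} = 1 \cdot 25 = 25$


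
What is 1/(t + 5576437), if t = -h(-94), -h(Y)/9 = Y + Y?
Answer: 1/5574745 ≈ 1.7938e-7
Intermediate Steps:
h(Y) = -18*Y (h(Y) = -9*(Y + Y) = -18*Y)
t = -1692 (t = -(-18)*(-94) = -1*1692 = -1692)
1/(t + 5576437) = 1/(-1692 + 5576437) = 1/5574745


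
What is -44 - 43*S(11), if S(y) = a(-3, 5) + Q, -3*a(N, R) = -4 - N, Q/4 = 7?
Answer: -3787/3 ≈ -1262.3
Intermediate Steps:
Q = 28 (Q = 4*7 = 28)
a(N, R) = 4/3 + N/3 (a(N, R) = -(-4 - N)/3 = 4/3 + N/3)
S(y) = 85/3 (S(y) = (4/3 + (⅓)*(-3)) + 28 = (4/3 - 1) + 28 = ⅓ + 28 = 85/3)
-44 - 43*S(11) = -44 - 43*85/3 = -44 - 3655/3 = -3787/3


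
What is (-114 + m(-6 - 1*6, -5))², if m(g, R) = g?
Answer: 15876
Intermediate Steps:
(-114 + m(-6 - 1*6, -5))² = (-114 + (-6 - 1*6))² = (-114 + (-6 - 6))² = (-114 - 12)² = (-126)² = 15876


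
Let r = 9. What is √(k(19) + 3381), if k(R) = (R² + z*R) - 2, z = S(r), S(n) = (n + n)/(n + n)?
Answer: √3759 ≈ 61.311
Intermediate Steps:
S(n) = 1 (S(n) = (2*n)/((2*n)) = (2*n)*(1/(2*n)) = 1)
z = 1
k(R) = -2 + R + R² (k(R) = (R² + 1*R) - 2 = (R² + R) - 2 = (R + R²) - 2 = -2 + R + R²)
√(k(19) + 3381) = √((-2 + 19 + 19²) + 3381) = √((-2 + 19 + 361) + 3381) = √(378 + 3381) = √3759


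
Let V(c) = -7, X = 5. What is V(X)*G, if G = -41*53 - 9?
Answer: 15274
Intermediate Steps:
G = -2182 (G = -2173 - 9 = -2182)
V(X)*G = -7*(-2182) = 15274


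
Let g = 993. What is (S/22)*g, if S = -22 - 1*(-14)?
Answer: -3972/11 ≈ -361.09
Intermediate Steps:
S = -8 (S = -22 + 14 = -8)
(S/22)*g = -8/22*993 = -8*1/22*993 = -4/11*993 = -3972/11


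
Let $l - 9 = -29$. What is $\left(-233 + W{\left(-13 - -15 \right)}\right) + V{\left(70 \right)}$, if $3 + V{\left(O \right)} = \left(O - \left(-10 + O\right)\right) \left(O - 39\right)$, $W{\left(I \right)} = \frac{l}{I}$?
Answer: $64$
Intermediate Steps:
$l = -20$ ($l = 9 - 29 = -20$)
$W{\left(I \right)} = - \frac{20}{I}$
$V{\left(O \right)} = -393 + 10 O$ ($V{\left(O \right)} = -3 + \left(O - \left(-10 + O\right)\right) \left(O - 39\right) = -3 + 10 \left(-39 + O\right) = -3 + \left(-390 + 10 O\right) = -393 + 10 O$)
$\left(-233 + W{\left(-13 - -15 \right)}\right) + V{\left(70 \right)} = \left(-233 - \frac{20}{-13 - -15}\right) + \left(-393 + 10 \cdot 70\right) = \left(-233 - \frac{20}{-13 + 15}\right) + \left(-393 + 700\right) = \left(-233 - \frac{20}{2}\right) + 307 = \left(-233 - 10\right) + 307 = -243 + 307 = 64$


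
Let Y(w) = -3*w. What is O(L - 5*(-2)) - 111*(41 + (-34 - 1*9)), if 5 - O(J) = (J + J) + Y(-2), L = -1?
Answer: 203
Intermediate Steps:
O(J) = -1 - 2*J (O(J) = 5 - ((J + J) - 3*(-2)) = 5 - (2*J + 6) = 5 - (6 + 2*J) = 5 + (-6 - 2*J) = -1 - 2*J)
O(L - 5*(-2)) - 111*(41 + (-34 - 1*9)) = (-1 - 2*(-1 - 5*(-2))) - 111*(41 + (-34 - 1*9)) = (-1 - 2*(-1 + 10)) - 111*(41 + (-34 - 9)) = (-1 - 2*9) - 111*(41 - 43) = (-1 - 18) - 111*(-2) = -19 - 1*(-222) = -19 + 222 = 203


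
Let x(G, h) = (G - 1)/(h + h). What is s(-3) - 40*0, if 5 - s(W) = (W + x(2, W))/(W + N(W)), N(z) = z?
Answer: 161/36 ≈ 4.4722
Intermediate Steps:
x(G, h) = (-1 + G)/(2*h) (x(G, h) = (-1 + G)/((2*h)) = (-1 + G)*(1/(2*h)) = (-1 + G)/(2*h))
s(W) = 5 - (W + 1/(2*W))/(2*W) (s(W) = 5 - (W + (-1 + 2)/(2*W))/(W + W) = 5 - (W + (½)*1/W)/(2*W) = 5 - (W + 1/(2*W))*1/(2*W) = 5 - (W + 1/(2*W))/(2*W))
s(-3) - 40*0 = (9/2 - ¼/(-3)²) - 40*0 = (9/2 - ¼*⅑) + 0 = (9/2 - 1/36) + 0 = 161/36 + 0 = 161/36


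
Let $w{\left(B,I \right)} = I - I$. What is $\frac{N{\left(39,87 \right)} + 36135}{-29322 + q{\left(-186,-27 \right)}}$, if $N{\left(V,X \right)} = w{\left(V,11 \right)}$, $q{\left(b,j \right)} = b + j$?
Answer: $- \frac{219}{179} \approx -1.2235$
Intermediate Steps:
$w{\left(B,I \right)} = 0$
$N{\left(V,X \right)} = 0$
$\frac{N{\left(39,87 \right)} + 36135}{-29322 + q{\left(-186,-27 \right)}} = \frac{0 + 36135}{-29322 - 213} = \frac{36135}{-29322 - 213} = \frac{36135}{-29535} = 36135 \left(- \frac{1}{29535}\right) = - \frac{219}{179}$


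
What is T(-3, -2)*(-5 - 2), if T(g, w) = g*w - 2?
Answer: -28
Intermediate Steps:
T(g, w) = -2 + g*w
T(-3, -2)*(-5 - 2) = (-2 - 3*(-2))*(-5 - 2) = (-2 + 6)*(-7) = 4*(-7) = -28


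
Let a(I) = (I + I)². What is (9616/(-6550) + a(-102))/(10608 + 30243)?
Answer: 136287592/133787025 ≈ 1.0187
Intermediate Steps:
a(I) = 4*I² (a(I) = (2*I)² = 4*I²)
(9616/(-6550) + a(-102))/(10608 + 30243) = (9616/(-6550) + 4*(-102)²)/(10608 + 30243) = (9616*(-1/6550) + 4*10404)/40851 = (-4808/3275 + 41616)*(1/40851) = (136287592/3275)*(1/40851) = 136287592/133787025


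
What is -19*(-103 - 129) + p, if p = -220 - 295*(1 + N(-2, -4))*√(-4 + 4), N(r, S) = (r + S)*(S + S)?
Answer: 4188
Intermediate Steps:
N(r, S) = 2*S*(S + r) (N(r, S) = (S + r)*(2*S) = 2*S*(S + r))
p = -220 (p = -220 - 295*(1 + 2*(-4)*(-4 - 2))*√(-4 + 4) = -220 - 295*(1 + 2*(-4)*(-6))*√0 = -220 - 295*(1 + 48)*0 = -220 - 14455*0 = -220 - 295*0 = -220 + 0 = -220)
-19*(-103 - 129) + p = -19*(-103 - 129) - 220 = -19*(-232) - 220 = 4408 - 220 = 4188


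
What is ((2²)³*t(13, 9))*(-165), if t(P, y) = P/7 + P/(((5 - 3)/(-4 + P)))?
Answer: -4461600/7 ≈ -6.3737e+5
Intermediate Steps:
t(P, y) = P/7 + P*(-2 + P/2) (t(P, y) = P*(⅐) + P/((2/(-4 + P))) = P/7 + P*(-2 + P/2))
((2²)³*t(13, 9))*(-165) = ((2²)³*((1/14)*13*(-26 + 7*13)))*(-165) = (4³*((1/14)*13*(-26 + 91)))*(-165) = (64*((1/14)*13*65))*(-165) = (64*(845/14))*(-165) = (27040/7)*(-165) = -4461600/7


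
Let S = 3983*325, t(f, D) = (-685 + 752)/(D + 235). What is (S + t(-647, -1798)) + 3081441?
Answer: 6839556641/1563 ≈ 4.3759e+6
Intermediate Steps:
t(f, D) = 67/(235 + D)
S = 1294475
(S + t(-647, -1798)) + 3081441 = (1294475 + 67/(235 - 1798)) + 3081441 = (1294475 + 67/(-1563)) + 3081441 = (1294475 + 67*(-1/1563)) + 3081441 = (1294475 - 67/1563) + 3081441 = 2023264358/1563 + 3081441 = 6839556641/1563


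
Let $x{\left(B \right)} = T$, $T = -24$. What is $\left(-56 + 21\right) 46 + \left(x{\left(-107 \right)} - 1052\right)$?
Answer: $-2686$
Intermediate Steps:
$x{\left(B \right)} = -24$
$\left(-56 + 21\right) 46 + \left(x{\left(-107 \right)} - 1052\right) = \left(-56 + 21\right) 46 - 1076 = \left(-35\right) 46 - 1076 = -1610 - 1076 = -2686$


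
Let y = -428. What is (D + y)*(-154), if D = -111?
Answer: 83006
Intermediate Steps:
(D + y)*(-154) = (-111 - 428)*(-154) = -539*(-154) = 83006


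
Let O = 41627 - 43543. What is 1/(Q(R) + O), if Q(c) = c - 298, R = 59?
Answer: -1/2155 ≈ -0.00046404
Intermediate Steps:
Q(c) = -298 + c
O = -1916
1/(Q(R) + O) = 1/((-298 + 59) - 1916) = 1/(-239 - 1916) = 1/(-2155) = -1/2155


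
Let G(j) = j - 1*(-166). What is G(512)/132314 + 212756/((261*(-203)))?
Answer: -2008191065/500742333 ≈ -4.0104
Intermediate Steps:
G(j) = 166 + j (G(j) = j + 166 = 166 + j)
G(512)/132314 + 212756/((261*(-203))) = (166 + 512)/132314 + 212756/((261*(-203))) = 678*(1/132314) + 212756/(-52983) = 339/66157 + 212756*(-1/52983) = 339/66157 - 212756/52983 = -2008191065/500742333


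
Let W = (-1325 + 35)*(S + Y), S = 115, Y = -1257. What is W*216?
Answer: 318206880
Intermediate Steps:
W = 1473180 (W = (-1325 + 35)*(115 - 1257) = -1290*(-1142) = 1473180)
W*216 = 1473180*216 = 318206880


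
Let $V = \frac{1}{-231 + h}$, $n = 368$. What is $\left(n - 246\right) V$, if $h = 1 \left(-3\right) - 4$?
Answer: $- \frac{61}{119} \approx -0.5126$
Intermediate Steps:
$h = -7$ ($h = -3 - 4 = -7$)
$V = - \frac{1}{238}$ ($V = \frac{1}{-231 - 7} = \frac{1}{-238} = - \frac{1}{238} \approx -0.0042017$)
$\left(n - 246\right) V = \left(368 - 246\right) \left(- \frac{1}{238}\right) = 122 \left(- \frac{1}{238}\right) = - \frac{61}{119}$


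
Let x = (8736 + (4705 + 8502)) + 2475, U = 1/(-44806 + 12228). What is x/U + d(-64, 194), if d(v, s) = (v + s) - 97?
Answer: -795489571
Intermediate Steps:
U = -1/32578 (U = 1/(-32578) = -1/32578 ≈ -3.0696e-5)
x = 24418 (x = (8736 + 13207) + 2475 = 21943 + 2475 = 24418)
d(v, s) = -97 + s + v (d(v, s) = (s + v) - 97 = -97 + s + v)
x/U + d(-64, 194) = 24418/(-1/32578) + (-97 + 194 - 64) = 24418*(-32578) + 33 = -795489604 + 33 = -795489571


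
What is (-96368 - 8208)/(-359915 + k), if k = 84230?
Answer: 104576/275685 ≈ 0.37933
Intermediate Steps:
(-96368 - 8208)/(-359915 + k) = (-96368 - 8208)/(-359915 + 84230) = -104576/(-275685) = -104576*(-1/275685) = 104576/275685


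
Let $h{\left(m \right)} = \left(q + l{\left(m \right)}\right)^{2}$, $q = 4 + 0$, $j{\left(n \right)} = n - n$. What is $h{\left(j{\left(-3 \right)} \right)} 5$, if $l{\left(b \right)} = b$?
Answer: $80$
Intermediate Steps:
$j{\left(n \right)} = 0$
$q = 4$
$h{\left(m \right)} = \left(4 + m\right)^{2}$
$h{\left(j{\left(-3 \right)} \right)} 5 = \left(4 + 0\right)^{2} \cdot 5 = 4^{2} \cdot 5 = 16 \cdot 5 = 80$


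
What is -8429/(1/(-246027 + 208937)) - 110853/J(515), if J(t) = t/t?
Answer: 312520757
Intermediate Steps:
J(t) = 1
-8429/(1/(-246027 + 208937)) - 110853/J(515) = -8429/(1/(-246027 + 208937)) - 110853/1 = -8429/(1/(-37090)) - 110853*1 = -8429/(-1/37090) - 110853 = -8429*(-37090) - 110853 = 312631610 - 110853 = 312520757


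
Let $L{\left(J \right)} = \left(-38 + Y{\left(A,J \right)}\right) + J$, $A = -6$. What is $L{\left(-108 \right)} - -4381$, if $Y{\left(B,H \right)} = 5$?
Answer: $4240$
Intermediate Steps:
$L{\left(J \right)} = -33 + J$ ($L{\left(J \right)} = \left(-38 + 5\right) + J = -33 + J$)
$L{\left(-108 \right)} - -4381 = \left(-33 - 108\right) - -4381 = -141 + 4381 = 4240$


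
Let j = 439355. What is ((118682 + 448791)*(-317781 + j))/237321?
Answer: 68989962502/237321 ≈ 2.9070e+5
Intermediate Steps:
((118682 + 448791)*(-317781 + j))/237321 = ((118682 + 448791)*(-317781 + 439355))/237321 = (567473*121574)*(1/237321) = 68989962502*(1/237321) = 68989962502/237321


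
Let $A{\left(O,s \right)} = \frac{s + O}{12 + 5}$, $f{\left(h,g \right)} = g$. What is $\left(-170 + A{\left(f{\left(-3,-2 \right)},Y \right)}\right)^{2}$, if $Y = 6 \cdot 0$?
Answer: $\frac{8363664}{289} \approx 28940.0$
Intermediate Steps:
$Y = 0$
$A{\left(O,s \right)} = \frac{O}{17} + \frac{s}{17}$ ($A{\left(O,s \right)} = \frac{O + s}{17} = \left(O + s\right) \frac{1}{17} = \frac{O}{17} + \frac{s}{17}$)
$\left(-170 + A{\left(f{\left(-3,-2 \right)},Y \right)}\right)^{2} = \left(-170 + \left(\frac{1}{17} \left(-2\right) + \frac{1}{17} \cdot 0\right)\right)^{2} = \left(-170 + \left(- \frac{2}{17} + 0\right)\right)^{2} = \left(-170 - \frac{2}{17}\right)^{2} = \left(- \frac{2892}{17}\right)^{2} = \frac{8363664}{289}$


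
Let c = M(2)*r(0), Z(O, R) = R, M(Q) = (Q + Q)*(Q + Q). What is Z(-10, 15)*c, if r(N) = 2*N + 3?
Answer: 720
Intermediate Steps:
M(Q) = 4*Q² (M(Q) = (2*Q)*(2*Q) = 4*Q²)
r(N) = 3 + 2*N
c = 48 (c = (4*2²)*(3 + 2*0) = (4*4)*(3 + 0) = 16*3 = 48)
Z(-10, 15)*c = 15*48 = 720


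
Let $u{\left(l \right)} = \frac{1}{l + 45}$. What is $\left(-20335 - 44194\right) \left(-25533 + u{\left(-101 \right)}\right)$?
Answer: $\frac{92266726121}{56} \approx 1.6476 \cdot 10^{9}$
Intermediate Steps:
$u{\left(l \right)} = \frac{1}{45 + l}$
$\left(-20335 - 44194\right) \left(-25533 + u{\left(-101 \right)}\right) = \left(-20335 - 44194\right) \left(-25533 + \frac{1}{45 - 101}\right) = - 64529 \left(-25533 + \frac{1}{-56}\right) = - 64529 \left(-25533 - \frac{1}{56}\right) = \left(-64529\right) \left(- \frac{1429849}{56}\right) = \frac{92266726121}{56}$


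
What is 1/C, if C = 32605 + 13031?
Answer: 1/45636 ≈ 2.1913e-5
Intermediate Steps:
C = 45636
1/C = 1/45636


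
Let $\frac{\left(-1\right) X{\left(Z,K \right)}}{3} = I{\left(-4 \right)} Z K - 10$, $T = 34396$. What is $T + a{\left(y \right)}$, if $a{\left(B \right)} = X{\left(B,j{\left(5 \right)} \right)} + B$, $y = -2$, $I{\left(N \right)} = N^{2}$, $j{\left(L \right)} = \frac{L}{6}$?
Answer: $34504$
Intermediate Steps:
$j{\left(L \right)} = \frac{L}{6}$ ($j{\left(L \right)} = L \frac{1}{6} = \frac{L}{6}$)
$X{\left(Z,K \right)} = 30 - 48 K Z$ ($X{\left(Z,K \right)} = - 3 \left(\left(-4\right)^{2} Z K - 10\right) = - 3 \left(16 Z K - 10\right) = - 3 \left(16 K Z - 10\right) = - 3 \left(-10 + 16 K Z\right) = 30 - 48 K Z$)
$a{\left(B \right)} = 30 - 39 B$ ($a{\left(B \right)} = \left(30 - 48 \cdot \frac{1}{6} \cdot 5 B\right) + B = \left(30 - 40 B\right) + B = 30 - 39 B$)
$T + a{\left(y \right)} = 34396 + \left(30 - -78\right) = 34396 + \left(30 + 78\right) = 34396 + 108 = 34504$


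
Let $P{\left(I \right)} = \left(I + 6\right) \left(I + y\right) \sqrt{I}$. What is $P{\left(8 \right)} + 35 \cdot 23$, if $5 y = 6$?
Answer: $805 + \frac{1288 \sqrt{2}}{5} \approx 1169.3$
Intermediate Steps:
$y = \frac{6}{5}$ ($y = \frac{1}{5} \cdot 6 = \frac{6}{5} \approx 1.2$)
$P{\left(I \right)} = \sqrt{I} \left(6 + I\right) \left(\frac{6}{5} + I\right)$ ($P{\left(I \right)} = \left(I + 6\right) \left(I + \frac{6}{5}\right) \sqrt{I} = \left(6 + I\right) \left(\frac{6}{5} + I\right) \sqrt{I} = \sqrt{I} \left(6 + I\right) \left(\frac{6}{5} + I\right)$)
$P{\left(8 \right)} + 35 \cdot 23 = \frac{\sqrt{8} \left(36 + 5 \cdot 8^{2} + 36 \cdot 8\right)}{5} + 35 \cdot 23 = \frac{2 \sqrt{2} \left(36 + 5 \cdot 64 + 288\right)}{5} + 805 = \frac{2 \sqrt{2} \left(36 + 320 + 288\right)}{5} + 805 = \frac{1}{5} \cdot 2 \sqrt{2} \cdot 644 + 805 = \frac{1288 \sqrt{2}}{5} + 805 = 805 + \frac{1288 \sqrt{2}}{5}$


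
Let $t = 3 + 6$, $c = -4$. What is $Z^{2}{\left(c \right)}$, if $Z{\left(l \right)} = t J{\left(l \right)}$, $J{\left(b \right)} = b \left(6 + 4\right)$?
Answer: $129600$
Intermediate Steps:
$J{\left(b \right)} = 10 b$ ($J{\left(b \right)} = b 10 = 10 b$)
$t = 9$
$Z{\left(l \right)} = 90 l$ ($Z{\left(l \right)} = 9 \cdot 10 l = 90 l$)
$Z^{2}{\left(c \right)} = \left(90 \left(-4\right)\right)^{2} = \left(-360\right)^{2} = 129600$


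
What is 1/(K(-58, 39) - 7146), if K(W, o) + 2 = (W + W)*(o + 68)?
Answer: -1/19560 ≈ -5.1125e-5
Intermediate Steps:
K(W, o) = -2 + 2*W*(68 + o) (K(W, o) = -2 + (W + W)*(o + 68) = -2 + (2*W)*(68 + o) = -2 + 2*W*(68 + o))
1/(K(-58, 39) - 7146) = 1/((-2 + 136*(-58) + 2*(-58)*39) - 7146) = 1/((-2 - 7888 - 4524) - 7146) = 1/(-12414 - 7146) = 1/(-19560) = -1/19560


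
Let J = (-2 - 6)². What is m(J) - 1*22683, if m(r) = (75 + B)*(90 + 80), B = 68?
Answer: 1627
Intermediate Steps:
J = 64 (J = (-8)² = 64)
m(r) = 24310 (m(r) = (75 + 68)*(90 + 80) = 143*170 = 24310)
m(J) - 1*22683 = 24310 - 1*22683 = 24310 - 22683 = 1627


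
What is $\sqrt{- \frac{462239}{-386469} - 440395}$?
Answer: $\frac{2 i \sqrt{1827124016265014}}{128823} \approx 663.62 i$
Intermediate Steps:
$\sqrt{- \frac{462239}{-386469} - 440395} = \sqrt{\left(-462239\right) \left(- \frac{1}{386469}\right) - 440395} = \sqrt{\frac{462239}{386469} - 440395} = \sqrt{- \frac{170198553016}{386469}} = \frac{2 i \sqrt{1827124016265014}}{128823}$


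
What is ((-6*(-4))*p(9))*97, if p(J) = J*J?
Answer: 188568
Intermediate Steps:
p(J) = J**2
((-6*(-4))*p(9))*97 = (-6*(-4)*9**2)*97 = (24*81)*97 = 1944*97 = 188568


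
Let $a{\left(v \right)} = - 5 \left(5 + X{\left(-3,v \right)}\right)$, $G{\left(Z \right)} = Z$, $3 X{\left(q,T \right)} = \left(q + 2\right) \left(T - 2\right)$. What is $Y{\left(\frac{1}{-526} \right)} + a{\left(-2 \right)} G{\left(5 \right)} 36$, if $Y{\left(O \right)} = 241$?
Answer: $-5459$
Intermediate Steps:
$X{\left(q,T \right)} = \frac{\left(-2 + T\right) \left(2 + q\right)}{3}$ ($X{\left(q,T \right)} = \frac{\left(q + 2\right) \left(T - 2\right)}{3} = \frac{\left(2 + q\right) \left(-2 + T\right)}{3} = \frac{\left(-2 + T\right) \left(2 + q\right)}{3}$)
$a{\left(v \right)} = - \frac{85}{3} + \frac{5 v}{3}$ ($a{\left(v \right)} = - 5 \left(5 + \left(- \frac{4}{3} - -2 + \frac{2 v}{3} + \frac{1}{3} v \left(-3\right)\right)\right) = - 5 \left(5 + \left(- \frac{4}{3} + 2 + \frac{2 v}{3} - v\right)\right) = - 5 \left(5 - \left(- \frac{2}{3} + \frac{v}{3}\right)\right) = - 5 \left(\frac{17}{3} - \frac{v}{3}\right) = - \frac{85}{3} + \frac{5 v}{3}$)
$Y{\left(\frac{1}{-526} \right)} + a{\left(-2 \right)} G{\left(5 \right)} 36 = 241 + \left(- \frac{85}{3} + \frac{5}{3} \left(-2\right)\right) 5 \cdot 36 = 241 + \left(- \frac{85}{3} - \frac{10}{3}\right) 5 \cdot 36 = 241 + \left(- \frac{95}{3}\right) 5 \cdot 36 = 241 - 5700 = -5459$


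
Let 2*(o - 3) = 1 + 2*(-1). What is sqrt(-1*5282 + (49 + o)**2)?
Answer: I*sqrt(10519)/2 ≈ 51.281*I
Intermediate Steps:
o = 5/2 (o = 3 + (1 + 2*(-1))/2 = 3 + (1 - 2)/2 = 3 + (1/2)*(-1) = 3 - 1/2 = 5/2 ≈ 2.5000)
sqrt(-1*5282 + (49 + o)**2) = sqrt(-1*5282 + (49 + 5/2)**2) = sqrt(-5282 + (103/2)**2) = sqrt(-5282 + 10609/4) = sqrt(-10519/4) = I*sqrt(10519)/2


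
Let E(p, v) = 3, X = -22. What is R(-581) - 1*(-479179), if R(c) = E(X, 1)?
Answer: 479182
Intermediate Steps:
R(c) = 3
R(-581) - 1*(-479179) = 3 - 1*(-479179) = 3 + 479179 = 479182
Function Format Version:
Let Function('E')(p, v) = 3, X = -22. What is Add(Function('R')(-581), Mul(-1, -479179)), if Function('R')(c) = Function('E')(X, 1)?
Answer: 479182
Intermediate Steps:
Function('R')(c) = 3
Add(Function('R')(-581), Mul(-1, -479179)) = Add(3, Mul(-1, -479179)) = Add(3, 479179) = 479182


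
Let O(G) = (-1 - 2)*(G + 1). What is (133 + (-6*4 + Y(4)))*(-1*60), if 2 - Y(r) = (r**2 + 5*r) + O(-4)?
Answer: -3960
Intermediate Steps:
O(G) = -3 - 3*G (O(G) = -3*(1 + G) = -3 - 3*G)
Y(r) = -7 - r**2 - 5*r (Y(r) = 2 - ((r**2 + 5*r) + (-3 - 3*(-4))) = 2 - ((r**2 + 5*r) + (-3 + 12)) = 2 - ((r**2 + 5*r) + 9) = 2 - (9 + r**2 + 5*r) = 2 + (-9 - r**2 - 5*r) = -7 - r**2 - 5*r)
(133 + (-6*4 + Y(4)))*(-1*60) = (133 + (-6*4 + (-7 - 1*4**2 - 5*4)))*(-1*60) = (133 + (-24 + (-7 - 1*16 - 20)))*(-60) = (133 + (-24 + (-7 - 16 - 20)))*(-60) = (133 + (-24 - 43))*(-60) = (133 - 67)*(-60) = 66*(-60) = -3960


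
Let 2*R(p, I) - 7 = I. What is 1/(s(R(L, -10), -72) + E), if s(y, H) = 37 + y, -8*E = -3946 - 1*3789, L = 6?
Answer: 8/8019 ≈ 0.00099763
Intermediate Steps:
E = 7735/8 (E = -(-3946 - 1*3789)/8 = -(-3946 - 3789)/8 = -⅛*(-7735) = 7735/8 ≈ 966.88)
R(p, I) = 7/2 + I/2
1/(s(R(L, -10), -72) + E) = 1/((37 + (7/2 + (½)*(-10))) + 7735/8) = 1/((37 + (7/2 - 5)) + 7735/8) = 1/((37 - 3/2) + 7735/8) = 1/(71/2 + 7735/8) = 1/(8019/8) = 8/8019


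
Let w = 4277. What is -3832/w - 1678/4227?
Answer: -23374670/18078879 ≈ -1.2929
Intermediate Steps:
-3832/w - 1678/4227 = -3832/4277 - 1678/4227 = -23374670/18078879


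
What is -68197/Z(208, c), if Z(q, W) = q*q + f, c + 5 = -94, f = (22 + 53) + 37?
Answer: -68197/43376 ≈ -1.5722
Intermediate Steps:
f = 112 (f = 75 + 37 = 112)
c = -99 (c = -5 - 94 = -99)
Z(q, W) = 112 + q² (Z(q, W) = q*q + 112 = q² + 112 = 112 + q²)
-68197/Z(208, c) = -68197/(112 + 208²) = -68197/(112 + 43264) = -68197/43376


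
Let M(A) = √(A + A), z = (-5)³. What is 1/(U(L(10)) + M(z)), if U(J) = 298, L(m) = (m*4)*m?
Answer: 149/44527 - 5*I*√10/89054 ≈ 0.0033463 - 0.00017755*I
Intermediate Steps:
L(m) = 4*m² (L(m) = (4*m)*m = 4*m²)
z = -125
M(A) = √2*√A (M(A) = √(2*A) = √2*√A)
1/(U(L(10)) + M(z)) = 1/(298 + √2*√(-125)) = 1/(298 + √2*(5*I*√5)) = 1/(298 + 5*I*√10)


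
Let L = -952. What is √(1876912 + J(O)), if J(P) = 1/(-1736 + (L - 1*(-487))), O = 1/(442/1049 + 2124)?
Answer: √9092514367511/2201 ≈ 1370.0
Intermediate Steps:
O = 1049/2228518 (O = 1/(442*(1/1049) + 2124) = 1/(442/1049 + 2124) = 1/(2228518/1049) = 1049/2228518 ≈ 0.00047072)
J(P) = -1/2201 (J(P) = 1/(-1736 + (-952 - 1*(-487))) = 1/(-1736 + (-952 + 487)) = 1/(-1736 - 465) = 1/(-2201) = -1/2201)
√(1876912 + J(O)) = √(1876912 - 1/2201) = √(4131083311/2201) = √9092514367511/2201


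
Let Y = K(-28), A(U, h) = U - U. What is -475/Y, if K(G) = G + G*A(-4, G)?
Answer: 475/28 ≈ 16.964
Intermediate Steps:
A(U, h) = 0
K(G) = G (K(G) = G + G*0 = G + 0 = G)
Y = -28
-475/Y = -475/(-28) = -475*(-1/28) = 475/28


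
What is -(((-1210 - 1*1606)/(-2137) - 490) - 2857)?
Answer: 7149723/2137 ≈ 3345.7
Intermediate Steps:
-(((-1210 - 1*1606)/(-2137) - 490) - 2857) = -(((-1210 - 1606)*(-1/2137) - 490) - 2857) = -((-2816*(-1/2137) - 490) - 2857) = -((2816/2137 - 490) - 2857) = -(-1044314/2137 - 2857) = -1*(-7149723/2137) = 7149723/2137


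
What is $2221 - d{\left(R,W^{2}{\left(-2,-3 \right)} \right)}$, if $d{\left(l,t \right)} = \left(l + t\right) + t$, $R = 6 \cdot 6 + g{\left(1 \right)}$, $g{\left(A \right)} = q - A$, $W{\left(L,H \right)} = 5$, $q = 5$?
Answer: $2131$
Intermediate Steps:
$g{\left(A \right)} = 5 - A$
$R = 40$ ($R = 6 \cdot 6 + \left(5 - 1\right) = 36 + \left(5 - 1\right) = 36 + 4 = 40$)
$d{\left(l,t \right)} = l + 2 t$
$2221 - d{\left(R,W^{2}{\left(-2,-3 \right)} \right)} = 2221 - \left(40 + 2 \cdot 5^{2}\right) = 2221 - \left(40 + 2 \cdot 25\right) = 2221 - \left(40 + 50\right) = 2221 - 90 = 2131$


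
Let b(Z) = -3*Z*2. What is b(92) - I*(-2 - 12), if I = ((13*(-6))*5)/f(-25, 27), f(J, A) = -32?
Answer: -3051/8 ≈ -381.38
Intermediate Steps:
b(Z) = -6*Z
I = 195/16 (I = ((13*(-6))*5)/(-32) = -78*5*(-1/32) = -390*(-1/32) = 195/16 ≈ 12.188)
b(92) - I*(-2 - 12) = -6*92 - 195*(-2 - 12)/16 = -552 - 195*(-14)/16 = -552 - 1*(-1365/8) = -552 + 1365/8 = -3051/8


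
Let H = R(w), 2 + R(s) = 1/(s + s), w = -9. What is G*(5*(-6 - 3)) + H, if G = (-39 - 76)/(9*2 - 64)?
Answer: -1031/9 ≈ -114.56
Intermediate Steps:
R(s) = -2 + 1/(2*s) (R(s) = -2 + 1/(s + s) = -2 + 1/(2*s))
H = -37/18 (H = -2 + (1/2)/(-9) = -2 + (1/2)*(-1/9) = -2 - 1/18 = -37/18 ≈ -2.0556)
G = 5/2 (G = -115/(18 - 64) = -115/(-46) = -115*(-1/46) = 5/2 ≈ 2.5000)
G*(5*(-6 - 3)) + H = 5*(5*(-6 - 3))/2 - 37/18 = 5*(5*(-9))/2 - 37/18 = (5/2)*(-45) - 37/18 = -225/2 - 37/18 = -1031/9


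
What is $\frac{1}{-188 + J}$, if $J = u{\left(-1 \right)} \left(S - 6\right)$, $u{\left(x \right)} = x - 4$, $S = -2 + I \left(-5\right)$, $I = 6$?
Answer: $\frac{1}{2} \approx 0.5$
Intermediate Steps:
$S = -32$ ($S = -2 + 6 \left(-5\right) = -2 - 30 = -32$)
$u{\left(x \right)} = -4 + x$
$J = 190$ ($J = \left(-4 - 1\right) \left(-32 - 6\right) = \left(-5\right) \left(-38\right) = 190$)
$\frac{1}{-188 + J} = \frac{1}{-188 + 190} = \frac{1}{2}$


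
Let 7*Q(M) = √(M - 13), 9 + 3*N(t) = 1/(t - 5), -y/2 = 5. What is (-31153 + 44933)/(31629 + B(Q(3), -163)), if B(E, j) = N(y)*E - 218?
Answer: 8589780845100/19580087564237 + 118067040*I*√10/19580087564237 ≈ 0.4387 + 1.9068e-5*I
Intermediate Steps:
y = -10 (y = -2*5 = -10)
N(t) = -3 + 1/(3*(-5 + t)) (N(t) = -3 + 1/(3*(t - 5)) = -3 + 1/(3*(-5 + t)))
Q(M) = √(-13 + M)/7 (Q(M) = √(M - 13)/7 = √(-13 + M)/7)
B(E, j) = -218 - 136*E/45 (B(E, j) = ((46 - 9*(-10))/(3*(-5 - 10)))*E - 218 = ((⅓)*(46 + 90)/(-15))*E - 218 = ((⅓)*(-1/15)*136)*E - 218 = -136*E/45 - 218 = -218 - 136*E/45)
(-31153 + 44933)/(31629 + B(Q(3), -163)) = (-31153 + 44933)/(31629 + (-218 - 136*√(-13 + 3)/315)) = 13780/(31629 + (-218 - 136*√(-10)/315)) = 13780/(31629 + (-218 - 136*I*√10/315)) = 13780/(31411 - 136*I*√10/315)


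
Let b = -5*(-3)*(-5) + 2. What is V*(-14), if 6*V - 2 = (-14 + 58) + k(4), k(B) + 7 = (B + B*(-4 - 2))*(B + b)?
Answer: -3311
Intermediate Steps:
b = -73 (b = 15*(-5) + 2 = -75 + 2 = -73)
k(B) = -7 - 5*B*(-73 + B) (k(B) = -7 + (B + B*(-4 - 2))*(B - 73) = -7 + (B + B*(-6))*(-73 + B) = -7 + (B - 6*B)*(-73 + B) = -7 + (-5*B)*(-73 + B) = -7 - 5*B*(-73 + B))
V = 473/2 (V = ⅓ + ((-14 + 58) + (-7 - 5*4² + 365*4))/6 = ⅓ + (44 + (-7 - 5*16 + 1460))/6 = ⅓ + (44 + (-7 - 80 + 1460))/6 = ⅓ + (44 + 1373)/6 = ⅓ + (⅙)*1417 = ⅓ + 1417/6 = 473/2 ≈ 236.50)
V*(-14) = (473/2)*(-14) = -3311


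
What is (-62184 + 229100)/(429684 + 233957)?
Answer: 166916/663641 ≈ 0.25152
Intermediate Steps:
(-62184 + 229100)/(429684 + 233957) = 166916/663641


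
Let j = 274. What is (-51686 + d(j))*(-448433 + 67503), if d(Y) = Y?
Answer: 19584373160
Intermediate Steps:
(-51686 + d(j))*(-448433 + 67503) = (-51686 + 274)*(-448433 + 67503) = -51412*(-380930) = 19584373160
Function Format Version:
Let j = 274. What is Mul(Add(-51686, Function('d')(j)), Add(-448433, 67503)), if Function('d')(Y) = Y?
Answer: 19584373160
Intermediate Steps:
Mul(Add(-51686, Function('d')(j)), Add(-448433, 67503)) = Mul(Add(-51686, 274), Add(-448433, 67503)) = Mul(-51412, -380930) = 19584373160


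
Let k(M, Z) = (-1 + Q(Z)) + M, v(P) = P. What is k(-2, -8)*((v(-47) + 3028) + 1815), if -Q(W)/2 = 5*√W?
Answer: -14388 - 95920*I*√2 ≈ -14388.0 - 1.3565e+5*I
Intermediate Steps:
Q(W) = -10*√W
k(M, Z) = -1 + M - 10*√Z (k(M, Z) = (-1 - 10*√Z) + M = -1 + M - 10*√Z)
k(-2, -8)*((v(-47) + 3028) + 1815) = (-1 - 2 - 20*I*√2)*((-47 + 3028) + 1815) = (-1 - 2 - 20*I*√2)*(2981 + 1815) = (-1 - 2 - 20*I*√2)*4796 = (-3 - 20*I*√2)*4796 = -14388 - 95920*I*√2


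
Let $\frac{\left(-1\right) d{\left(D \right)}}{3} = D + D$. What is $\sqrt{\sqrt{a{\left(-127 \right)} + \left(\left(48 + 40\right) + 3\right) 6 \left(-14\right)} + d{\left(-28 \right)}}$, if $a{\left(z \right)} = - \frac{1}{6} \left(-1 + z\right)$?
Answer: $\frac{\sqrt{1512 + 6 i \sqrt{17151}}}{3} \approx 13.367 + 3.2659 i$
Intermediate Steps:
$d{\left(D \right)} = - 6 D$ ($d{\left(D \right)} = - 3 \left(D + D\right) = - 3 \cdot 2 D = - 6 D$)
$a{\left(z \right)} = \frac{1}{6} - \frac{z}{6}$ ($a{\left(z \right)} = \left(-1\right) \frac{1}{6} \left(-1 + z\right) = - \frac{-1 + z}{6} = \frac{1}{6} - \frac{z}{6}$)
$\sqrt{\sqrt{a{\left(-127 \right)} + \left(\left(48 + 40\right) + 3\right) 6 \left(-14\right)} + d{\left(-28 \right)}} = \sqrt{\sqrt{\left(\frac{1}{6} - - \frac{127}{6}\right) + \left(\left(48 + 40\right) + 3\right) 6 \left(-14\right)} - -168} = \sqrt{\sqrt{\left(\frac{1}{6} + \frac{127}{6}\right) + \left(88 + 3\right) \left(-84\right)} + 168} = \sqrt{\sqrt{\frac{64}{3} + 91 \left(-84\right)} + 168} = \sqrt{\sqrt{\frac{64}{3} - 7644} + 168} = \sqrt{\sqrt{- \frac{22868}{3}} + 168} = \sqrt{\frac{2 i \sqrt{17151}}{3} + 168} = \sqrt{168 + \frac{2 i \sqrt{17151}}{3}}$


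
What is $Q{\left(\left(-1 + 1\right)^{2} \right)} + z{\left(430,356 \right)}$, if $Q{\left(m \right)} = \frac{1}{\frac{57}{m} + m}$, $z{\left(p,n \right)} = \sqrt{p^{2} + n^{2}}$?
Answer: $26 \sqrt{461} \approx 558.24$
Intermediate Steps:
$z{\left(p,n \right)} = \sqrt{n^{2} + p^{2}}$
$Q{\left(m \right)} = \frac{1}{m + \frac{57}{m}}$
$Q{\left(\left(-1 + 1\right)^{2} \right)} + z{\left(430,356 \right)} = \frac{\left(-1 + 1\right)^{2}}{57 + \left(\left(-1 + 1\right)^{2}\right)^{2}} + \sqrt{356^{2} + 430^{2}} = \frac{0^{2}}{57 + \left(0^{2}\right)^{2}} + \sqrt{126736 + 184900} = \frac{0}{57 + 0^{2}} + \sqrt{311636} = \frac{0}{57 + 0} + 26 \sqrt{461} = \frac{0}{57} + 26 \sqrt{461} = 0 \cdot \frac{1}{57} + 26 \sqrt{461} = 0 + 26 \sqrt{461} = 26 \sqrt{461}$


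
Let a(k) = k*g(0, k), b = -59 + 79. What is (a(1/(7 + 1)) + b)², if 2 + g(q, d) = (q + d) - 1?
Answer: 1580049/4096 ≈ 385.75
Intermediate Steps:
b = 20
g(q, d) = -3 + d + q (g(q, d) = -2 + ((q + d) - 1) = -2 + ((d + q) - 1) = -2 + (-1 + d + q) = -3 + d + q)
a(k) = k*(-3 + k) (a(k) = k*(-3 + k + 0) = k*(-3 + k))
(a(1/(7 + 1)) + b)² = ((-3 + 1/(7 + 1))/(7 + 1) + 20)² = ((-3 + 1/8)/8 + 20)² = ((-3 + ⅛)/8 + 20)² = ((⅛)*(-23/8) + 20)² = (-23/64 + 20)² = (1257/64)² = 1580049/4096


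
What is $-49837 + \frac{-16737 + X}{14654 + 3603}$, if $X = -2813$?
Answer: $- \frac{909893659}{18257} \approx -49838.0$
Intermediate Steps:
$-49837 + \frac{-16737 + X}{14654 + 3603} = -49837 + \frac{-16737 - 2813}{14654 + 3603} = -49837 - \frac{19550}{18257} = - \frac{909893659}{18257}$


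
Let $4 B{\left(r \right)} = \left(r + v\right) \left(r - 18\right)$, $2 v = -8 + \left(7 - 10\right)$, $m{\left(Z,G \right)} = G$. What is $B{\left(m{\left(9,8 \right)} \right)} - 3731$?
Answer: $- \frac{14949}{4} \approx -3737.3$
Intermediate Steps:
$v = - \frac{11}{2}$ ($v = \frac{-8 + \left(7 - 10\right)}{2} = \frac{-8 - 3}{2} = \frac{1}{2} \left(-11\right) = - \frac{11}{2} \approx -5.5$)
$B{\left(r \right)} = \frac{\left(-18 + r\right) \left(- \frac{11}{2} + r\right)}{4}$ ($B{\left(r \right)} = \frac{\left(r - \frac{11}{2}\right) \left(r - 18\right)}{4} = \frac{\left(- \frac{11}{2} + r\right) \left(-18 + r\right)}{4} = \frac{\left(-18 + r\right) \left(- \frac{11}{2} + r\right)}{4}$)
$B{\left(m{\left(9,8 \right)} \right)} - 3731 = \left(\frac{99}{4} - 47 + \frac{8^{2}}{4}\right) - 3731 = \left(\frac{99}{4} - 47 + \frac{1}{4} \cdot 64\right) - 3731 = \left(\frac{99}{4} - 47 + 16\right) - 3731 = - \frac{25}{4} - 3731 = - \frac{14949}{4}$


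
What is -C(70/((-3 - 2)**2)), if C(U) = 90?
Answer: -90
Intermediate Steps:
-C(70/((-3 - 2)**2)) = -1*90 = -90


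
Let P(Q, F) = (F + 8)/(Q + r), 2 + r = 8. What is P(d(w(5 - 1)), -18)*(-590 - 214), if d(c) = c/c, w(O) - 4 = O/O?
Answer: 8040/7 ≈ 1148.6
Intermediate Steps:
r = 6 (r = -2 + 8 = 6)
w(O) = 5 (w(O) = 4 + O/O = 4 + 1 = 5)
d(c) = 1
P(Q, F) = (8 + F)/(6 + Q) (P(Q, F) = (F + 8)/(Q + 6) = (8 + F)/(6 + Q))
P(d(w(5 - 1)), -18)*(-590 - 214) = ((8 - 18)/(6 + 1))*(-590 - 214) = (-10/7)*(-804) = ((⅐)*(-10))*(-804) = -10/7*(-804) = 8040/7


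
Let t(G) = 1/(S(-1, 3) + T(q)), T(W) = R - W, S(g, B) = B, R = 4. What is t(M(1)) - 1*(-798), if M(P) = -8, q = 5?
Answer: 1597/2 ≈ 798.50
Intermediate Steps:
T(W) = 4 - W
t(G) = 1/2 (t(G) = 1/(3 + (4 - 1*5)) = 1/(3 + (4 - 5)) = 1/(3 - 1) = 1/2)
t(M(1)) - 1*(-798) = 1/2 - 1*(-798) = 1/2 + 798 = 1597/2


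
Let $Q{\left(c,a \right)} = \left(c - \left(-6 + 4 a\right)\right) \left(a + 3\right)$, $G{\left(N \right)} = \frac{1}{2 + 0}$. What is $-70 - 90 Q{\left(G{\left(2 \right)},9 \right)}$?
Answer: $31790$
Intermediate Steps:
$G{\left(N \right)} = \frac{1}{2}$
$Q{\left(c,a \right)} = \left(3 + a\right) \left(6 + c - 4 a\right)$ ($Q{\left(c,a \right)} = \left(c - \left(-6 + 4 a\right)\right) \left(3 + a\right) = \left(6 + c - 4 a\right) \left(3 + a\right) = \left(3 + a\right) \left(6 + c - 4 a\right)$)
$-70 - 90 Q{\left(G{\left(2 \right)},9 \right)} = -70 - 90 \left(18 - 54 - 4 \cdot 9^{2} + 3 \cdot \frac{1}{2} + 9 \cdot \frac{1}{2}\right) = -70 - 90 \left(18 - 54 - 324 + \frac{3}{2} + \frac{9}{2}\right) = -70 - -31860 = -70 + 31860 = 31790$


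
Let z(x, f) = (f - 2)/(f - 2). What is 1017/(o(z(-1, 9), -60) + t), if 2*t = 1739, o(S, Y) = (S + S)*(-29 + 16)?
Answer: 2034/1687 ≈ 1.2057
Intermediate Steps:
z(x, f) = 1 (z(x, f) = (-2 + f)/(-2 + f) = 1)
o(S, Y) = -26*S (o(S, Y) = (2*S)*(-13) = -26*S)
t = 1739/2 (t = (½)*1739 = 1739/2 ≈ 869.50)
1017/(o(z(-1, 9), -60) + t) = 1017/(-26*1 + 1739/2) = 1017/(-26 + 1739/2) = 1017/(1687/2) = (2/1687)*1017 = 2034/1687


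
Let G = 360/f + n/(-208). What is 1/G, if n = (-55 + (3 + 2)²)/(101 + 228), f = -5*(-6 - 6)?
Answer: 34216/205311 ≈ 0.16665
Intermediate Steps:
f = 60 (f = -5*(-12) = 60)
n = -30/329 (n = (-55 + 5²)/329 = (-55 + 25)*(1/329) = -30*1/329 = -30/329 ≈ -0.091185)
G = 205311/34216 (G = 360/60 - 30/329/(-208) = 360*(1/60) - 30/329*(-1/208) = 6 + 15/34216 = 205311/34216 ≈ 6.0004)
1/G = 1/(205311/34216) = 34216/205311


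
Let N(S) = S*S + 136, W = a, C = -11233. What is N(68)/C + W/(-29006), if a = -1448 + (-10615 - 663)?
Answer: 2441299/162912199 ≈ 0.014985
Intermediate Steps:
a = -12726 (a = -1448 - 11278 = -12726)
W = -12726
N(S) = 136 + S² (N(S) = S² + 136 = 136 + S²)
N(68)/C + W/(-29006) = (136 + 68²)/(-11233) - 12726/(-29006) = (136 + 4624)*(-1/11233) - 12726*(-1/29006) = 4760*(-1/11233) + 6363/14503 = -4760/11233 + 6363/14503 = 2441299/162912199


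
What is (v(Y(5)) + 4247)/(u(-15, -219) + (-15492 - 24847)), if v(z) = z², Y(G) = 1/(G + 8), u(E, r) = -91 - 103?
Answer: -239248/2283359 ≈ -0.10478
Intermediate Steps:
u(E, r) = -194
Y(G) = 1/(8 + G)
(v(Y(5)) + 4247)/(u(-15, -219) + (-15492 - 24847)) = ((1/(8 + 5))² + 4247)/(-194 + (-15492 - 24847)) = ((1/13)² + 4247)/(-194 - 40339) = ((1/13)² + 4247)/(-40533) = (1/169 + 4247)*(-1/40533) = (717744/169)*(-1/40533) = -239248/2283359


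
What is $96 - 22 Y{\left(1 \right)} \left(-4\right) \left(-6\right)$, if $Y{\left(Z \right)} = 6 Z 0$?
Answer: $96$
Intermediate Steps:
$Y{\left(Z \right)} = 0$
$96 - 22 Y{\left(1 \right)} \left(-4\right) \left(-6\right) = 96 - 22 \cdot 0 \left(-4\right) \left(-6\right) = 96 - 22 \cdot 0 \left(-6\right) = 96 - 0 = 96 + 0 = 96$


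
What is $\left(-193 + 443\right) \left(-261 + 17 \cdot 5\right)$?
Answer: $-44000$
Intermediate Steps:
$\left(-193 + 443\right) \left(-261 + 17 \cdot 5\right) = 250 \left(-261 + 85\right) = 250 \left(-176\right) = -44000$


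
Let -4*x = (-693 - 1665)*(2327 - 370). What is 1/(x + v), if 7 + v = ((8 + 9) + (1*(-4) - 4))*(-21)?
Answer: 2/2306911 ≈ 8.6696e-7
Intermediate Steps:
x = 2307303/2 (x = -(-693 - 1665)*(2327 - 370)/4 = -(-1179)*1957/2 = -¼*(-4614606) = 2307303/2 ≈ 1.1537e+6)
v = -196 (v = -7 + ((8 + 9) + (1*(-4) - 4))*(-21) = -7 + (17 + (-4 - 4))*(-21) = -7 + (17 - 8)*(-21) = -7 + 9*(-21) = -7 - 189 = -196)
1/(x + v) = 1/(2307303/2 - 196) = 1/(2306911/2) = 2/2306911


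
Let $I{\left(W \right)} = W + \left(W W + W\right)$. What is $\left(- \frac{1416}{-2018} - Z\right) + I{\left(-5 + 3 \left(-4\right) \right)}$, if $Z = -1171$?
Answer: $\frac{1439542}{1009} \approx 1426.7$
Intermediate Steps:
$I{\left(W \right)} = W^{2} + 2 W$ ($I{\left(W \right)} = W + \left(W^{2} + W\right) = W + \left(W + W^{2}\right) = W^{2} + 2 W$)
$\left(- \frac{1416}{-2018} - Z\right) + I{\left(-5 + 3 \left(-4\right) \right)} = \left(- \frac{1416}{-2018} - -1171\right) + \left(-5 + 3 \left(-4\right)\right) \left(2 + \left(-5 + 3 \left(-4\right)\right)\right) = \left(\left(-1416\right) \left(- \frac{1}{2018}\right) + 1171\right) + \left(-5 - 12\right) \left(2 - 17\right) = \left(\frac{708}{1009} + 1171\right) - 17 \left(2 - 17\right) = \frac{1182247}{1009} - -255 = \frac{1182247}{1009} + 255 = \frac{1439542}{1009}$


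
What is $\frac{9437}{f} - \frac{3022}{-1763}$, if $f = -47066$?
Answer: $\frac{125596021}{82977358} \approx 1.5136$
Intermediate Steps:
$\frac{9437}{f} - \frac{3022}{-1763} = \frac{9437}{-47066} - \frac{3022}{-1763} = 9437 \left(- \frac{1}{47066}\right) - - \frac{3022}{1763} = - \frac{9437}{47066} + \frac{3022}{1763} = \frac{125596021}{82977358}$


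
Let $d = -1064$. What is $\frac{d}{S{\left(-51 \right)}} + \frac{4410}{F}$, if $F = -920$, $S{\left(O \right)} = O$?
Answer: $\frac{75397}{4692} \approx 16.069$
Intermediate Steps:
$\frac{d}{S{\left(-51 \right)}} + \frac{4410}{F} = - \frac{1064}{-51} + \frac{4410}{-920} = \left(-1064\right) \left(- \frac{1}{51}\right) + 4410 \left(- \frac{1}{920}\right) = \frac{1064}{51} - \frac{441}{92} = \frac{75397}{4692}$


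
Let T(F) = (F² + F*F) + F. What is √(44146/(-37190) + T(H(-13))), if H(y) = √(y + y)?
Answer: √(-18390696735 + 345774025*I*√26)/18595 ≈ 0.34919 + 7.3013*I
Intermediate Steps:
H(y) = √2*√y (H(y) = √(2*y) = √2*√y)
T(F) = F + 2*F² (T(F) = (F² + F²) + F = 2*F² + F = F + 2*F²)
√(44146/(-37190) + T(H(-13))) = √(44146/(-37190) + (√2*√(-13))*(1 + 2*(√2*√(-13)))) = √(44146*(-1/37190) + (√2*(I*√13))*(1 + 2*(√2*(I*√13)))) = √(-22073/18595 + (I*√26)*(1 + 2*(I*√26))) = √(-22073/18595 + (I*√26)*(1 + 2*I*√26)) = √(-22073/18595 + I*√26*(1 + 2*I*√26))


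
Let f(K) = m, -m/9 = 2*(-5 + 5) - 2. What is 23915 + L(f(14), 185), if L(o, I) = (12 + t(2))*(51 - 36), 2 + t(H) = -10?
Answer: 23915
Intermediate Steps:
m = 18 (m = -9*(2*(-5 + 5) - 2) = -9*(2*0 - 2) = -9*(0 - 2) = -9*(-2) = 18)
f(K) = 18
t(H) = -12 (t(H) = -2 - 10 = -12)
L(o, I) = 0 (L(o, I) = (12 - 12)*(51 - 36) = 0*15 = 0)
23915 + L(f(14), 185) = 23915 + 0 = 23915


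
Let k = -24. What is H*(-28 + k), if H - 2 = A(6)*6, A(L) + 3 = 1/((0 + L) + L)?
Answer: 806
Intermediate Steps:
A(L) = -3 + 1/(2*L) (A(L) = -3 + 1/((0 + L) + L) = -3 + 1/(L + L) = -3 + 1/(2*L))
H = -31/2 (H = 2 + (-3 + (½)/6)*6 = 2 + (-3 + (½)*(⅙))*6 = 2 + (-3 + 1/12)*6 = 2 - 35/12*6 = 2 - 35/2 = -31/2 ≈ -15.500)
H*(-28 + k) = -31*(-28 - 24)/2 = -31/2*(-52) = 806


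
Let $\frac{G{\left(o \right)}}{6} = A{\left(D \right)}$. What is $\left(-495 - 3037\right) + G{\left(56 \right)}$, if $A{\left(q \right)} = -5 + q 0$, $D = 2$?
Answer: $-3562$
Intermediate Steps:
$A{\left(q \right)} = -5$ ($A{\left(q \right)} = -5 + 0 = -5$)
$G{\left(o \right)} = -30$ ($G{\left(o \right)} = 6 \left(-5\right) = -30$)
$\left(-495 - 3037\right) + G{\left(56 \right)} = \left(-495 - 3037\right) - 30 = -3532 - 30 = -3562$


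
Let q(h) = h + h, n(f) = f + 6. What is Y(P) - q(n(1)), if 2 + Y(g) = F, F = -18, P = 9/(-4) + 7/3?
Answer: -34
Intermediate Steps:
n(f) = 6 + f
P = 1/12 (P = 9*(-¼) + 7*(⅓) = -9/4 + 7/3 = 1/12 ≈ 0.083333)
q(h) = 2*h
Y(g) = -20 (Y(g) = -2 - 18 = -20)
Y(P) - q(n(1)) = -20 - 2*(6 + 1) = -20 - 2*7 = -20 - 1*14 = -20 - 14 = -34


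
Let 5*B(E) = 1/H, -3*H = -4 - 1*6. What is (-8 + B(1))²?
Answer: 157609/2500 ≈ 63.044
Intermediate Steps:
H = 10/3 (H = -(-4 - 1*6)/3 = -(-4 - 6)/3 = -⅓*(-10) = 10/3 ≈ 3.3333)
B(E) = 3/50 (B(E) = 1/(5*(10/3)) = (⅕)*(3/10) = 3/50)
(-8 + B(1))² = (-8 + 3/50)² = (-397/50)² = 157609/2500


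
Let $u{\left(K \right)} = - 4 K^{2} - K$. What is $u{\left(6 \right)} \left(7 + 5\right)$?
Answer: $-1800$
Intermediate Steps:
$u{\left(K \right)} = - K - 4 K^{2}$
$u{\left(6 \right)} \left(7 + 5\right) = \left(-1\right) 6 \left(1 + 4 \cdot 6\right) \left(7 + 5\right) = \left(-1\right) 6 \left(1 + 24\right) 12 = \left(-1\right) 6 \cdot 25 \cdot 12 = \left(-150\right) 12 = -1800$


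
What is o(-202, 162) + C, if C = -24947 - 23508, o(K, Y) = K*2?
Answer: -48859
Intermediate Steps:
o(K, Y) = 2*K
C = -48455
o(-202, 162) + C = 2*(-202) - 48455 = -404 - 48455 = -48859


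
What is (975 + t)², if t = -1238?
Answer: 69169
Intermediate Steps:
(975 + t)² = (975 - 1238)² = (-263)² = 69169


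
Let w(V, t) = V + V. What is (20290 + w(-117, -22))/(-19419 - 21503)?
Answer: -10028/20461 ≈ -0.49010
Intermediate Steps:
w(V, t) = 2*V
(20290 + w(-117, -22))/(-19419 - 21503) = (20290 + 2*(-117))/(-19419 - 21503) = (20290 - 234)/(-40922) = 20056*(-1/40922) = -10028/20461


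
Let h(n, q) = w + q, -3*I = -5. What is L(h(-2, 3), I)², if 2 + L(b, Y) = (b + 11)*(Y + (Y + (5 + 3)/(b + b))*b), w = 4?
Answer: 96100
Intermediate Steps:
I = 5/3 (I = -⅓*(-5) = 5/3 ≈ 1.6667)
h(n, q) = 4 + q
L(b, Y) = -2 + (11 + b)*(Y + b*(Y + 4/b)) (L(b, Y) = -2 + (b + 11)*(Y + (Y + (5 + 3)/(b + b))*b) = -2 + (11 + b)*(Y + (Y + 8/((2*b)))*b) = -2 + (11 + b)*(Y + (Y + 8*(1/(2*b)))*b) = -2 + (11 + b)*(Y + (Y + 4/b)*b) = -2 + (11 + b)*(Y + b*(Y + 4/b)))
L(h(-2, 3), I)² = (42 + 4*(4 + 3) + 11*(5/3) + 5*(4 + 3)²/3 + 12*(5/3)*(4 + 3))² = (42 + 4*7 + 55/3 + (5/3)*7² + 12*(5/3)*7)² = (42 + 28 + 55/3 + (5/3)*49 + 140)² = (42 + 28 + 55/3 + 245/3 + 140)² = 310² = 96100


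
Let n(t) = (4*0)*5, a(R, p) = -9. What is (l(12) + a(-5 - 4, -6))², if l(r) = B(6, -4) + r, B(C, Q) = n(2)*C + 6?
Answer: 81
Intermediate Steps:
n(t) = 0 (n(t) = 0*5 = 0)
B(C, Q) = 6 (B(C, Q) = 0*C + 6 = 0 + 6 = 6)
l(r) = 6 + r
(l(12) + a(-5 - 4, -6))² = ((6 + 12) - 9)² = (18 - 9)² = 9² = 81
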